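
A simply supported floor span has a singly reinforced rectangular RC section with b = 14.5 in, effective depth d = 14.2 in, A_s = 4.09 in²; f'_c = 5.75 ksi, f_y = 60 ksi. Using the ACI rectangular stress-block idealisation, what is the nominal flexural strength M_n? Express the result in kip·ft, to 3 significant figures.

M_n ≈ 255 kip·ft

T = A_s f_y = 4.09 × 60 = 245.4 kips.
a = T/(0.85 f'_c b) = 245.4/(0.85 × 5.75 × 14.5) = 3.463 in.
M_n = T(d − a/2) = 245.4 × (14.2 − 1.7315) = 3059.8 kip·in = 3059.8/12 = 254.98 kip·ft.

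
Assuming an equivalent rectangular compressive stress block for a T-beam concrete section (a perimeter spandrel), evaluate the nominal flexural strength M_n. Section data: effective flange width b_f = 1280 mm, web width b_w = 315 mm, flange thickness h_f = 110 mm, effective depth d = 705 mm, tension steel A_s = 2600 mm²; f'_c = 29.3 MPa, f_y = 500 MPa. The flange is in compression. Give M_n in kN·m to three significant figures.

M_n ≈ 890 kN·m

Tension: T = A_s f_y = 2600 × 500 = 1300000 N.
Try a within the flange: a = T/(0.85 f'_c b_f) = 1300000/(0.85 × 29.3 × 1280) = 40.78 mm.
Since a = 40.78 ≤ h_f = 110 mm, the stress block lies entirely in the flange; analyse as a rectangular beam of width b_f.
M_n = T(d − a/2) = 1300000 × (705 − 20.39) = 889.99 × 10⁶ N·mm.
M_n = 889.99 kN·m.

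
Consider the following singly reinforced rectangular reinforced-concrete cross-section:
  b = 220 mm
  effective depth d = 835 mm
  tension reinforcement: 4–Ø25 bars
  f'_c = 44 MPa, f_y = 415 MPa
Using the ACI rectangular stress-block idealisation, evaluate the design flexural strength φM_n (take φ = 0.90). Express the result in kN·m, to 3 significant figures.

A_s = 4 × 491 = 1964 mm².
T = A_s f_y = 1964 × 415 = 815060 N = 815.06 kN.
From C = T: a = T/(0.85 f'_c b) = 815060/(0.85 × 44 × 220) = 99.06 mm.
M_n = T(d − a/2) = 815.06 kN × (835 − 49.53) mm = 640.21 kN·m.
φM_n = 0.90 × 640.21 = 576.19 kN·m.

φM_n ≈ 576 kN·m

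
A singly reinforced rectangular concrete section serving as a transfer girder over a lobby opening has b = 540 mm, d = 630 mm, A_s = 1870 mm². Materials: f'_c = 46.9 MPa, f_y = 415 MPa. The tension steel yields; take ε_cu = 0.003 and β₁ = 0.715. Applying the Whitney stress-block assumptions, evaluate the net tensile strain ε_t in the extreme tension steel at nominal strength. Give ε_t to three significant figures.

ε_t ≈ 0.0345

a = A_s f_y/(0.85 f'_c b) = 36.05 mm.
β₁ = 0.715, so c = a/β₁ = 36.05/0.715 = 50.42 mm.
From the linear strain diagram with ε_cu = 0.003: ε_t = 0.003 (d − c)/c = 0.003 × (630 − 50.42)/50.42 = 0.0345.
Since ε_t ≥ 0.005, the section is tension-controlled.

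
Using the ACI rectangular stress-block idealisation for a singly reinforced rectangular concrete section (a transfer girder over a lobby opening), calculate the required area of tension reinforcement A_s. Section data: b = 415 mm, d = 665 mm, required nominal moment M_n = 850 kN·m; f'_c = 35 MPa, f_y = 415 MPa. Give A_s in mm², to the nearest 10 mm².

With M_n = 0.85 f'_c a b (d − a/2), solve the quadratic for a:
a = d − √(d² − 2M_n/(0.85 f'_c b)) = 665 − √(665² − 2 × 850×10⁶/(0.85 × 35 × 415)) = 113.16 mm.
A_s = 0.85 f'_c a b / f_y = 0.85 × 35 × 113.16 × 415 / 415 = 3366.5 mm².

A_s ≈ 3370 mm²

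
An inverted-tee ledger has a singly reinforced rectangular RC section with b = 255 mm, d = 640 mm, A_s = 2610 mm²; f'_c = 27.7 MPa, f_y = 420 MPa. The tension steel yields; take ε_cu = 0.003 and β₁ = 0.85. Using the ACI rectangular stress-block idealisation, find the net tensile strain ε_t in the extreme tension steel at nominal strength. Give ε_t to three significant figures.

ε_t ≈ 0.00594

a = A_s f_y/(0.85 f'_c b) = 182.58 mm.
β₁ = 0.85, so c = a/β₁ = 182.58/0.85 = 214.80 mm.
From the linear strain diagram with ε_cu = 0.003: ε_t = 0.003 (d − c)/c = 0.003 × (640 − 214.80)/214.80 = 0.00594.
Since ε_t ≥ 0.005, the section is tension-controlled.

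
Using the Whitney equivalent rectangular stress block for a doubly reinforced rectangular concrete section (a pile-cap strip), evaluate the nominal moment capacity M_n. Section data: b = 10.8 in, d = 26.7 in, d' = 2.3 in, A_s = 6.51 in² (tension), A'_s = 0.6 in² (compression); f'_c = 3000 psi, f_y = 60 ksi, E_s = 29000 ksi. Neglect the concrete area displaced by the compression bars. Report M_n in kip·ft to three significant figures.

Assume both steels yield.
a = (A_s − A'_s) f_y/(0.85 f'_c b) = (6.51 − 0.6) × 60/(0.85 × 3 × 10.8) = 12.876 in.
c = a/β₁ = 12.876/0.85 = 15.148 in; ε'_s = 0.003(c − d')/c = 0.0025 ≥ ε_y = 0.0021, so the compression steel yields.
M_n = (A_s − A'_s) f_y (d − a/2) + A'_s f_y (d − d') = 354.6 × (26.7 − 6.438) + 36 × (26.7 − 2.3) = 7184.9 + 878.4 = 8063.3 kip·in = 8063.3/12 = 671.94 kip·ft.

M_n ≈ 672 kip·ft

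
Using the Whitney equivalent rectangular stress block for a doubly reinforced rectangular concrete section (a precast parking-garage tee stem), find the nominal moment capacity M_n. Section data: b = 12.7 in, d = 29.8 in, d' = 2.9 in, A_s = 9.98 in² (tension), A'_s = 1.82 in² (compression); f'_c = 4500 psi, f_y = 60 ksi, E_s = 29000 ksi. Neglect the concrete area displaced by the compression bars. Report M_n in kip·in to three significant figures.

Assume both steels yield.
a = (A_s − A'_s) f_y/(0.85 f'_c b) = (9.98 − 1.82) × 60/(0.85 × 4.5 × 12.7) = 10.079 in.
c = a/β₁ = 10.079/0.825 = 12.217 in; ε'_s = 0.003(c − d')/c = 0.0023 ≥ ε_y = 0.0021, so the compression steel yields.
M_n = (A_s − A'_s) f_y (d − a/2) + A'_s f_y (d − d') = 489.6 × (29.8 − 5.0395) + 109.2 × (29.8 − 2.9) = 12122.7 + 2937.5 = 15060.2 kip·in.

M_n ≈ 15100 kip·in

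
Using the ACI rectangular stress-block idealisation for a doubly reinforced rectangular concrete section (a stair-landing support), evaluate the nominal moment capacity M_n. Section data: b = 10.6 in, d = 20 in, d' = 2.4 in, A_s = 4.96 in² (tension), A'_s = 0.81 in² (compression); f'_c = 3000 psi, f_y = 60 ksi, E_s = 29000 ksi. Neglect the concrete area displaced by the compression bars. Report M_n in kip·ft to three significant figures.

Assume both steels yield.
a = (A_s − A'_s) f_y/(0.85 f'_c b) = (4.96 − 0.81) × 60/(0.85 × 3 × 10.6) = 9.212 in.
c = a/β₁ = 9.212/0.85 = 10.838 in; ε'_s = 0.003(c − d')/c = 0.0023 ≥ ε_y = 0.0021, so the compression steel yields.
M_n = (A_s − A'_s) f_y (d − a/2) + A'_s f_y (d − d') = 249 × (20 − 4.606) + 48.6 × (20 − 2.4) = 3833.1 + 855.4 = 4688.5 kip·in = 4688.5/12 = 390.71 kip·ft.

M_n ≈ 391 kip·ft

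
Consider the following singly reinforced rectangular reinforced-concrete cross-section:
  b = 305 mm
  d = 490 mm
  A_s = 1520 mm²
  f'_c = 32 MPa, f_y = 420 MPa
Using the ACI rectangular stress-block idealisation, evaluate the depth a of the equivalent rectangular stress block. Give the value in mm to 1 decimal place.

a ≈ 77.0 mm

T = A_s f_y = 1520 × 420 = 638400 N = 638.4 kN.
Setting C = 0.85 f'_c a b equal to T: a = 638400/(0.85 × 32 × 305) = 77.0 mm.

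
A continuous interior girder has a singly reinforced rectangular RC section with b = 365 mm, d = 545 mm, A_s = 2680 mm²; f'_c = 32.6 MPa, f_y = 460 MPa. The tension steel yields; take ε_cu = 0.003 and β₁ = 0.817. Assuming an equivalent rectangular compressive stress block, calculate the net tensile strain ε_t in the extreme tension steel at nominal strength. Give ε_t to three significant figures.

a = A_s f_y/(0.85 f'_c b) = 121.89 mm.
β₁ = 0.817, so c = a/β₁ = 121.89/0.817 = 149.19 mm.
From the linear strain diagram with ε_cu = 0.003: ε_t = 0.003 (d − c)/c = 0.003 × (545 − 149.19)/149.19 = 0.00796.
Since ε_t ≥ 0.005, the section is tension-controlled.

ε_t ≈ 0.00796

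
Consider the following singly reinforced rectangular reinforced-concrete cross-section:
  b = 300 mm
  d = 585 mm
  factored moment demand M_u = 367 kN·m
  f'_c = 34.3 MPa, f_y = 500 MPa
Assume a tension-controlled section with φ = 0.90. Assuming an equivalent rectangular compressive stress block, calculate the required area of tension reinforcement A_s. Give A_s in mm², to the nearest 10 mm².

M_n = M_u/φ = 367/0.90 = 407.778 kN·m.
With M_n = 0.85 f'_c a b (d − a/2), solve the quadratic for a:
a = d − √(d² − 2M_n/(0.85 f'_c b)) = 585 − √(585² − 2 × 407.778×10⁶/(0.85 × 34.3 × 300)) = 86.02 mm.
A_s = 0.85 f'_c a b / f_y = 0.85 × 34.3 × 86.02 × 300 / 500 = 1504.7 mm².

A_s ≈ 1500 mm²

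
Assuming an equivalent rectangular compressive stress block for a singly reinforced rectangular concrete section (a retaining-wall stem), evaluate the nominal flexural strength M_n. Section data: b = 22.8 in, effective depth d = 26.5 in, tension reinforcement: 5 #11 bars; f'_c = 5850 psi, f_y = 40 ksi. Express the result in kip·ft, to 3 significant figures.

A_s = 5 × 1.56 = 7.8 in².
T = A_s f_y = 7.8 × 40 = 312 kips.
a = T/(0.85 f'_c b) = 312/(0.85 × 5.85 × 22.8) = 2.752 in.
M_n = T(d − a/2) = 312 × (26.5 − 1.376) = 7838.7 kip·in = 7838.7/12 = 653.23 kip·ft.

M_n ≈ 653 kip·ft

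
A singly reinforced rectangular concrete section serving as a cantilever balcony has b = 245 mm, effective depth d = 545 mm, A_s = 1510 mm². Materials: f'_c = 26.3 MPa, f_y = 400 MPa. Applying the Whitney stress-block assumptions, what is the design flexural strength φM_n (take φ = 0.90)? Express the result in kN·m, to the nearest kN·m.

T = A_s f_y = 1510 × 400 = 604000 N = 604 kN.
From C = T: a = T/(0.85 f'_c b) = 604000/(0.85 × 26.3 × 245) = 110.28 mm.
M_n = T(d − a/2) = 604 kN × (545 − 55.14) mm = 295.88 kN·m.
φM_n = 0.90 × 295.88 = 266.29 kN·m.

φM_n ≈ 266 kN·m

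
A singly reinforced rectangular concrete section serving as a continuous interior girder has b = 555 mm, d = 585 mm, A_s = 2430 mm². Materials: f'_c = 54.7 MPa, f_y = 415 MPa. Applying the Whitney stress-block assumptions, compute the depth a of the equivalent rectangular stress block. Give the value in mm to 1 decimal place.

a ≈ 39.1 mm

T = A_s f_y = 2430 × 415 = 1008450 N = 1008.45 kN.
Setting C = 0.85 f'_c a b equal to T: a = 1008450/(0.85 × 54.7 × 555) = 39.1 mm.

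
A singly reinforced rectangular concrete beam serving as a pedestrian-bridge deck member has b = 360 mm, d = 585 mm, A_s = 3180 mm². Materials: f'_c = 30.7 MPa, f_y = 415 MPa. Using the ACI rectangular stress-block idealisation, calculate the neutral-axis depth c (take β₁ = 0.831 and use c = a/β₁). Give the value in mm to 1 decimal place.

c ≈ 169.0 mm

T = A_s f_y = 3180 × 415 = 1319700 N = 1319.7 kN.
Setting C = 0.85 f'_c a b equal to T: a = 1319700/(0.85 × 30.7 × 360) = 140.480 mm.
With β₁ = 0.831, c = a/β₁ = 140.480/0.831 = 169.0 mm.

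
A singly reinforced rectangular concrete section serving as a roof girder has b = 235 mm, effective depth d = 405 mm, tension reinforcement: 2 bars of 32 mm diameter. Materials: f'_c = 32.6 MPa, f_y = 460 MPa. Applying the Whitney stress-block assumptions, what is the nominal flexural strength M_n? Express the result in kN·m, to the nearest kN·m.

M_n ≈ 258 kN·m

A_s = 2 × 804 = 1608 mm².
T = A_s f_y = 1608 × 460 = 739680 N = 739.68 kN.
From C = T: a = T/(0.85 f'_c b) = 739680/(0.85 × 32.6 × 235) = 113.59 mm.
M_n = T(d − a/2) = 739.68 kN × (405 − 56.795) mm = 257.56 kN·m.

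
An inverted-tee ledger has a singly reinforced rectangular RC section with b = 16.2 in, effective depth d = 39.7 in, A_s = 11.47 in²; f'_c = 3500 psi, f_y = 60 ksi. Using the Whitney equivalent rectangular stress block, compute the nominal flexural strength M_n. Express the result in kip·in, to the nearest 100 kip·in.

M_n ≈ 22400 kip·in

T = A_s f_y = 11.47 × 60 = 688.2 kips.
a = T/(0.85 f'_c b) = 688.2/(0.85 × 3.5 × 16.2) = 14.279 in.
M_n = T(d − a/2) = 688.2 × (39.7 − 7.1395) = 22408.1 kip·in.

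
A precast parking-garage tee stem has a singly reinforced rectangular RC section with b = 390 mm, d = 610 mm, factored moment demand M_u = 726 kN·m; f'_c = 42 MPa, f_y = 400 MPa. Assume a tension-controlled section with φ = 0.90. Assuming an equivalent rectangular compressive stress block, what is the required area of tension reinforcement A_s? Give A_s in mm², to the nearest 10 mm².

M_n = M_u/φ = 726/0.90 = 806.667 kN·m.
With M_n = 0.85 f'_c a b (d − a/2), solve the quadratic for a:
a = d − √(d² − 2M_n/(0.85 f'_c b)) = 610 − √(610² − 2 × 806.667×10⁶/(0.85 × 42 × 390)) = 103.81 mm.
A_s = 0.85 f'_c a b / f_y = 0.85 × 42 × 103.81 × 390 / 400 = 3613.4 mm².

A_s ≈ 3610 mm²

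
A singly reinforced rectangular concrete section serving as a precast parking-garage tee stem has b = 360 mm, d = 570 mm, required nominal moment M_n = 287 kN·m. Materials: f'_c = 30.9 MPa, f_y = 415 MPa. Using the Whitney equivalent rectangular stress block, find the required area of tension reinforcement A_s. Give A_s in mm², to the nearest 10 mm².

A_s ≈ 1280 mm²

With M_n = 0.85 f'_c a b (d − a/2), solve the quadratic for a:
a = d − √(d² − 2M_n/(0.85 f'_c b)) = 570 − √(570² − 2 × 287×10⁶/(0.85 × 30.9 × 360)) = 56.00 mm.
A_s = 0.85 f'_c a b / f_y = 0.85 × 30.9 × 56.00 × 360 / 415 = 1275.9 mm².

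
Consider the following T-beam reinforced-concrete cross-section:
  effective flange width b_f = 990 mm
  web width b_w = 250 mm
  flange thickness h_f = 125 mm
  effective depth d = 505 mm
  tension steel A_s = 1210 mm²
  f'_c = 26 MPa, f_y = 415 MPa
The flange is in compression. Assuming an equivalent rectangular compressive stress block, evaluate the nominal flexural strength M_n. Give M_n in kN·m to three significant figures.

M_n ≈ 248 kN·m

Tension: T = A_s f_y = 1210 × 415 = 502150 N.
Try a within the flange: a = T/(0.85 f'_c b_f) = 502150/(0.85 × 26 × 990) = 22.95 mm.
Since a = 22.95 ≤ h_f = 125 mm, the stress block lies entirely in the flange; analyse as a rectangular beam of width b_f.
M_n = T(d − a/2) = 502150 × (505 − 11.475) = 247.82 × 10⁶ N·mm.
M_n = 247.82 kN·m.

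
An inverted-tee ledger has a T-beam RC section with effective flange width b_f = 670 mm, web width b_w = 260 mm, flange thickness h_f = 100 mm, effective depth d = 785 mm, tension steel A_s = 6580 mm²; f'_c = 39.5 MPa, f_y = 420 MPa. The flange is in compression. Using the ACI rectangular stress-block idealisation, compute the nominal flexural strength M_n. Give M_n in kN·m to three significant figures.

Tension: T = A_s f_y = 6580 × 420 = 2763600 N.
Try a within the flange: a = T/(0.85 f'_c b_f) = 2763600/(0.85 × 39.5 × 670) = 122.85 mm.
a = 122.85 > h_f = 100 mm: the block extends into the web. Split into flange-overhang and web parts.
C_f = 0.85 f'_c (b_f − b_w) h_f = 0.85 × 39.5 × (670 − 260) × 100 = 1376575 N.
Remaining web compression depth: a_w = (T − C_f)/(0.85 f'_c b_w) = (2763600 − 1376575)/(0.85 × 39.5 × 260) = 158.89 mm.
M_n = C_f(d − h_f/2) + (T − C_f)(d − a_w/2) = 1376575 × (785 − 50) + 1387025 × (785 − 79.445) = 1011.78 + 978.62 = 1990.40 × 10⁶ N·mm.
M_n = 1990.40 kN·m.

M_n ≈ 1990 kN·m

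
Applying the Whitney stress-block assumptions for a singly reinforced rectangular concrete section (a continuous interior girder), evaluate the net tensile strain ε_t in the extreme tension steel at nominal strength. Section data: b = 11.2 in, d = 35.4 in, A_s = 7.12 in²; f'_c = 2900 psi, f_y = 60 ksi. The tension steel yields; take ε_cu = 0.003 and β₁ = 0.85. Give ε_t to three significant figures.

a = A_s f_y/(0.85 f'_c b) = 15.474 in.
β₁ = 0.85, so c = a/β₁ = 15.474/0.85 = 18.205 in.
From the linear strain diagram with ε_cu = 0.003: ε_t = 0.003 (d − c)/c = 0.003 × (35.4 − 18.205)/18.205 = 0.00283.
ε_t < 0.004 — the section is over-reinforced for flexure under ACI limits.

ε_t ≈ 0.00283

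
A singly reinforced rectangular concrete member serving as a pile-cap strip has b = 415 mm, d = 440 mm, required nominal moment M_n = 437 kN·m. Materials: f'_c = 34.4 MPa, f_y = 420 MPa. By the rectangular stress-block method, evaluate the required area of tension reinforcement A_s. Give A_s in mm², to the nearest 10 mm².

With M_n = 0.85 f'_c a b (d − a/2), solve the quadratic for a:
a = d − √(d² − 2M_n/(0.85 f'_c b)) = 440 − √(440² − 2 × 437×10⁶/(0.85 × 34.4 × 415)) = 91.32 mm.
A_s = 0.85 f'_c a b / f_y = 0.85 × 34.4 × 91.32 × 415 / 420 = 2638.4 mm².

A_s ≈ 2640 mm²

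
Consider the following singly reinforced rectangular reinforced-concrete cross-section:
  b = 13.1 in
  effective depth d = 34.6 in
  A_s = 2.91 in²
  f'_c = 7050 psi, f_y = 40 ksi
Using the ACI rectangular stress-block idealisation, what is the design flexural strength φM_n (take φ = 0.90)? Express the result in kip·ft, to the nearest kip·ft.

φM_n ≈ 296 kip·ft

T = A_s f_y = 2.91 × 40 = 116.4 kips.
a = T/(0.85 f'_c b) = 116.4/(0.85 × 7.05 × 13.1) = 1.483 in.
M_n = T(d − a/2) = 116.4 × (34.6 − 0.7415) = 3941.1 kip·in = 3941.1/12 = 328.43 kip·ft.
φM_n = 0.90 × 328.43 = 295.59 kip·ft.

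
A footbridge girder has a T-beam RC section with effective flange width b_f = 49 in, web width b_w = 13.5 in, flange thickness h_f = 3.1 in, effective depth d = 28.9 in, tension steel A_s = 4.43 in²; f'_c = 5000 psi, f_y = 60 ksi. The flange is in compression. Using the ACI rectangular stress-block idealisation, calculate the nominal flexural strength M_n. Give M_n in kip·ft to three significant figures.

Tension: T = A_s f_y = 4.43 × 60 = 265.8 kips.
Try a within the flange: a = T/(0.85 f'_c b_f) = 265.8/(0.85 × 5 × 49) = 1.276 in.
Since a = 1.276 ≤ h_f = 3.1 in, the stress block lies entirely in the flange; analyse as a rectangular beam of width b_f.
M_n = T(d − a/2) = 265.8 × (28.9 − 0.638) = 7512.0 kip·in.
M_n = 7512.0/12 = 626.00 kip·ft.

M_n ≈ 626 kip·ft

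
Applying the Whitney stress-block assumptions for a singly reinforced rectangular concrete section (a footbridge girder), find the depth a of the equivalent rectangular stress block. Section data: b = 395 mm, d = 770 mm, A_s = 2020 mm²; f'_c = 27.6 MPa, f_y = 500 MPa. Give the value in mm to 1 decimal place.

a ≈ 109.0 mm

T = A_s f_y = 2020 × 500 = 1010000 N = 1010 kN.
Setting C = 0.85 f'_c a b equal to T: a = 1010000/(0.85 × 27.6 × 395) = 109.0 mm.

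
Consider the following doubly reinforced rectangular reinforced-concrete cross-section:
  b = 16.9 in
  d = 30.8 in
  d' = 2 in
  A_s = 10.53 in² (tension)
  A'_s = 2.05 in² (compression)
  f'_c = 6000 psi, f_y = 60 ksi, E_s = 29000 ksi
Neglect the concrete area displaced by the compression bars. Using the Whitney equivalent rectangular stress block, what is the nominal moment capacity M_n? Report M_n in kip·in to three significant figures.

Assume both steels yield.
a = (A_s − A'_s) f_y/(0.85 f'_c b) = (10.53 − 2.05) × 60/(0.85 × 6 × 16.9) = 5.903 in.
c = a/β₁ = 5.903/0.75 = 7.871 in; ε'_s = 0.003(c − d')/c = 0.0022 ≥ ε_y = 0.0021, so the compression steel yields.
M_n = (A_s − A'_s) f_y (d − a/2) + A'_s f_y (d − d') = 508.8 × (30.8 − 2.9515) + 123 × (30.8 − 2) = 14169.3 + 3542.4 = 17711.7 kip·in.

M_n ≈ 17700 kip·in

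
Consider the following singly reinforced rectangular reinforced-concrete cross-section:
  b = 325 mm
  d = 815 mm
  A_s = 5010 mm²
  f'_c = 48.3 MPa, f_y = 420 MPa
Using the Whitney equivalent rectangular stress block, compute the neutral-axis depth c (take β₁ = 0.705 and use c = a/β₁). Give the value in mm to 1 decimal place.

c ≈ 223.7 mm

T = A_s f_y = 5010 × 420 = 2104200 N = 2104.2 kN.
Setting C = 0.85 f'_c a b equal to T: a = 2104200/(0.85 × 48.3 × 325) = 157.702 mm.
With β₁ = 0.705, c = a/β₁ = 157.702/0.705 = 223.7 mm.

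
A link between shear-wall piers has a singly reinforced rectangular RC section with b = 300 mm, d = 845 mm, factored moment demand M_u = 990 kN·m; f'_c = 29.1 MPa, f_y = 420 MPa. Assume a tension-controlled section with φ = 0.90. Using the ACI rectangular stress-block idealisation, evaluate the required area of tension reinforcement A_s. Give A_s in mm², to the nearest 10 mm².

A_s ≈ 3510 mm²

M_n = M_u/φ = 990/0.90 = 1100 kN·m.
With M_n = 0.85 f'_c a b (d − a/2), solve the quadratic for a:
a = d − √(d² − 2M_n/(0.85 f'_c b)) = 845 − √(845² − 2 × 1100×10⁶/(0.85 × 29.1 × 300)) = 198.82 mm.
A_s = 0.85 f'_c a b / f_y = 0.85 × 29.1 × 198.82 × 300 / 420 = 3512.7 mm².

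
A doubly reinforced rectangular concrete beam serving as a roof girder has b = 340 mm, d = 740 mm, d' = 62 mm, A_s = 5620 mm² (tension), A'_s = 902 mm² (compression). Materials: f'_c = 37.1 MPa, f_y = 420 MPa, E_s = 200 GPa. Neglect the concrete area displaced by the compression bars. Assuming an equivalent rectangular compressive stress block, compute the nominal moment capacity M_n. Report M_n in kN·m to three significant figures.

Assume both tension and compression steel yield.
Net tension couple steel: A_s − A'_s = 4718 mm².
a = (A_s − A'_s) f_y / (0.85 f'_c b) = 1981560/(0.85 × 37.1 × 340) = 184.81 mm.
c = a/β₁ = 184.81/0.785 = 235.43 mm; ε'_s = 0.003(c − d')/c = 0.0022 ≥ f_y/E_s = 0.0021, so compression steel does yield.
M_n = (A_s − A'_s) f_y (d − a/2) + A'_s f_y (d − d') = [1981560 × (740 − 92.405) + 378840 × (740 − 62)] × 10⁻⁶ = 1283.25 + 256.85 = 1540.10 kN·m.

M_n ≈ 1540 kN·m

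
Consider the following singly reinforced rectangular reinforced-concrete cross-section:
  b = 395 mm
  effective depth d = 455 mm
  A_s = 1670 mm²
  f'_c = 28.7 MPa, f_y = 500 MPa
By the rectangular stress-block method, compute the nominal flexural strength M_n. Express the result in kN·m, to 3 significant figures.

M_n ≈ 344 kN·m

T = A_s f_y = 1670 × 500 = 835000 N = 835 kN.
From C = T: a = T/(0.85 f'_c b) = 835000/(0.85 × 28.7 × 395) = 86.65 mm.
M_n = T(d − a/2) = 835 kN × (455 − 43.325) mm = 343.75 kN·m.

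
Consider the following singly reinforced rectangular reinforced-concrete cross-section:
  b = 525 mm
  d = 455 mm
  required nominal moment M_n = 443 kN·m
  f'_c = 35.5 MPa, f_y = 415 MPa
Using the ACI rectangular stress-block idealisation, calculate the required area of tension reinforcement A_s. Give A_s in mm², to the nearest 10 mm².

With M_n = 0.85 f'_c a b (d − a/2), solve the quadratic for a:
a = d − √(d² − 2M_n/(0.85 f'_c b)) = 455 − √(455² − 2 × 443×10⁶/(0.85 × 35.5 × 525)) = 66.29 mm.
A_s = 0.85 f'_c a b / f_y = 0.85 × 35.5 × 66.29 × 525 / 415 = 2530.5 mm².

A_s ≈ 2530 mm²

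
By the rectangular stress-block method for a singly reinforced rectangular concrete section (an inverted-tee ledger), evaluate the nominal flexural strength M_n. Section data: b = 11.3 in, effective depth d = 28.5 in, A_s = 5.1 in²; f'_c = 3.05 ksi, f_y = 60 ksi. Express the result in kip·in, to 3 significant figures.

T = A_s f_y = 5.1 × 60 = 306 kips.
a = T/(0.85 f'_c b) = 306/(0.85 × 3.05 × 11.3) = 10.445 in.
M_n = T(d − a/2) = 306 × (28.5 − 5.2225) = 7122.9 kip·in.

M_n ≈ 7120 kip·in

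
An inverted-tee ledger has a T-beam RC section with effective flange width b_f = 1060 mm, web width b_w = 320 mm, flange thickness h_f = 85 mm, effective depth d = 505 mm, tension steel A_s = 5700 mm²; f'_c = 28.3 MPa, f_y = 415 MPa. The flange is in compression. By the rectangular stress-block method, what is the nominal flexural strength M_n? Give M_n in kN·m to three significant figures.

Tension: T = A_s f_y = 5700 × 415 = 2365500 N.
Try a within the flange: a = T/(0.85 f'_c b_f) = 2365500/(0.85 × 28.3 × 1060) = 92.77 mm.
a = 92.77 > h_f = 85 mm: the block extends into the web. Split into flange-overhang and web parts.
C_f = 0.85 f'_c (b_f − b_w) h_f = 0.85 × 28.3 × (1060 − 320) × 85 = 1513060 N.
Remaining web compression depth: a_w = (T − C_f)/(0.85 f'_c b_w) = (2365500 − 1513060)/(0.85 × 28.3 × 320) = 110.74 mm.
M_n = C_f(d − h_f/2) + (T − C_f)(d − a_w/2) = 1513060 × (505 − 42.5) + 852440 × (505 − 55.37) = 699.79 + 383.28 = 1083.07 × 10⁶ N·mm.
M_n = 1083.07 kN·m.

M_n ≈ 1080 kN·m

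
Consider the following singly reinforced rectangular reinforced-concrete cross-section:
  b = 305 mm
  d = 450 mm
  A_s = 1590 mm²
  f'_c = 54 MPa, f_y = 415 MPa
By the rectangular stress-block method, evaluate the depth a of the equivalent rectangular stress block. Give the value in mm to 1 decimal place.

a ≈ 47.1 mm

T = A_s f_y = 1590 × 415 = 659850 N = 659.85 kN.
Setting C = 0.85 f'_c a b equal to T: a = 659850/(0.85 × 54 × 305) = 47.1 mm.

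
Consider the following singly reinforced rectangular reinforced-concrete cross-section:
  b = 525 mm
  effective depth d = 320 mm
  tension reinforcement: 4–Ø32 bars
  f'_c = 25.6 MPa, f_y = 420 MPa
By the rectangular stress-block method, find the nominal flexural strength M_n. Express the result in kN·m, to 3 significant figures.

M_n ≈ 352 kN·m

A_s = 4 × 804 = 3216 mm².
T = A_s f_y = 3216 × 420 = 1350720 N = 1350.72 kN.
From C = T: a = T/(0.85 f'_c b) = 1350720/(0.85 × 25.6 × 525) = 118.24 mm.
M_n = T(d − a/2) = 1350.72 kN × (320 − 59.12) mm = 352.38 kN·m.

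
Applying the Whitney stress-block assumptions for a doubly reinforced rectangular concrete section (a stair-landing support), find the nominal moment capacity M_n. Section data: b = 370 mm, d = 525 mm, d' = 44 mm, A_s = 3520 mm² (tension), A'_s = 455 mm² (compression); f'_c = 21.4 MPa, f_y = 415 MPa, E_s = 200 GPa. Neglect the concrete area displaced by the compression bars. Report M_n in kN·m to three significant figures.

Assume both tension and compression steel yield.
Net tension couple steel: A_s − A'_s = 3065 mm².
a = (A_s − A'_s) f_y / (0.85 f'_c b) = 1271975/(0.85 × 21.4 × 370) = 188.99 mm.
c = a/β₁ = 188.99/0.85 = 222.34 mm; ε'_s = 0.003(c − d')/c = 0.0024 ≥ f_y/E_s = 0.0021, so compression steel does yield.
M_n = (A_s − A'_s) f_y (d − a/2) + A'_s f_y (d − d') = [1271975 × (525 − 94.495) + 188825 × (525 − 44)] × 10⁻⁶ = 547.59 + 90.82 = 638.41 kN·m.

M_n ≈ 638 kN·m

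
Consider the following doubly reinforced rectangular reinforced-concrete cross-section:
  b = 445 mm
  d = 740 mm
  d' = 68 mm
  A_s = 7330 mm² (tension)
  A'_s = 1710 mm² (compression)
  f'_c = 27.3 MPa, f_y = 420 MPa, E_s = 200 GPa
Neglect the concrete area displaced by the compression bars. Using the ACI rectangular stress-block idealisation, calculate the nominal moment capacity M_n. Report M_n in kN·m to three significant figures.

M_n ≈ 1960 kN·m

Assume both tension and compression steel yield.
Net tension couple steel: A_s − A'_s = 5620 mm².
a = (A_s − A'_s) f_y / (0.85 f'_c b) = 2360400/(0.85 × 27.3 × 445) = 228.58 mm.
c = a/β₁ = 228.58/0.85 = 268.92 mm; ε'_s = 0.003(c − d')/c = 0.0022 ≥ f_y/E_s = 0.0021, so compression steel does yield.
M_n = (A_s − A'_s) f_y (d − a/2) + A'_s f_y (d − d') = [2360400 × (740 − 114.29) + 718200 × (740 − 68)] × 10⁻⁶ = 1476.93 + 482.63 = 1959.56 kN·m.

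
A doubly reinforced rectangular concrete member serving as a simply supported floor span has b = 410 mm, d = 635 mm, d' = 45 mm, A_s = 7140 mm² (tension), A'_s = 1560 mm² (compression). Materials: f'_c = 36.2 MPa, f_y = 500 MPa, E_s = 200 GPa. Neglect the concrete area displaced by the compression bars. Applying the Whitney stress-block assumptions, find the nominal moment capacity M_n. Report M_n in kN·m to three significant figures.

M_n ≈ 1920 kN·m

Assume both tension and compression steel yield.
Net tension couple steel: A_s − A'_s = 5580 mm².
a = (A_s − A'_s) f_y / (0.85 f'_c b) = 2790000/(0.85 × 36.2 × 410) = 221.15 mm.
c = a/β₁ = 221.15/0.791 = 279.58 mm; ε'_s = 0.003(c − d')/c = 0.0025 ≥ f_y/E_s = 0.0025, so compression steel does yield.
M_n = (A_s − A'_s) f_y (d − a/2) + A'_s f_y (d − d') = [2790000 × (635 − 110.575) + 780000 × (635 − 45)] × 10⁻⁶ = 1463.15 + 460.20 = 1923.35 kN·m.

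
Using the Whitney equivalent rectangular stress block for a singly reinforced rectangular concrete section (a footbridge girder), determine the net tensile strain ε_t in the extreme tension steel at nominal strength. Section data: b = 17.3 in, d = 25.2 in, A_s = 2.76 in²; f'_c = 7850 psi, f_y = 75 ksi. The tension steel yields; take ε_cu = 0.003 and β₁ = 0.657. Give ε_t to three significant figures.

a = A_s f_y/(0.85 f'_c b) = 1.793 in.
β₁ = 0.657, so c = a/β₁ = 1.793/0.657 = 2.729 in.
From the linear strain diagram with ε_cu = 0.003: ε_t = 0.003 (d − c)/c = 0.003 × (25.2 − 2.729)/2.729 = 0.0247.
Since ε_t ≥ 0.005, the section is tension-controlled.

ε_t ≈ 0.0247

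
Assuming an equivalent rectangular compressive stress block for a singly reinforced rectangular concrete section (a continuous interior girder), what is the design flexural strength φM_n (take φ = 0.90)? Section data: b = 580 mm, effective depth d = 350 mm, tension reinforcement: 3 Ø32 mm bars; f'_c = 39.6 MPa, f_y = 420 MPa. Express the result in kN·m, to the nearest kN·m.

A_s = 3 × 804 = 2412 mm².
T = A_s f_y = 2412 × 420 = 1013040 N = 1013.04 kN.
From C = T: a = T/(0.85 f'_c b) = 1013040/(0.85 × 39.6 × 580) = 51.89 mm.
M_n = T(d − a/2) = 1013.04 kN × (350 − 25.945) mm = 328.28 kN·m.
φM_n = 0.90 × 328.28 = 295.45 kN·m.

φM_n ≈ 295 kN·m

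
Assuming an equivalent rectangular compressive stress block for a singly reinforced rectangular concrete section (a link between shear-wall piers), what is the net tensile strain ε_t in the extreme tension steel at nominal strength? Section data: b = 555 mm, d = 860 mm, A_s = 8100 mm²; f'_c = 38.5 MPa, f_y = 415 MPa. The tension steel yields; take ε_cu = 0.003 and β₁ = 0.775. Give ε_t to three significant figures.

ε_t ≈ 0.00780

a = A_s f_y/(0.85 f'_c b) = 185.08 mm.
β₁ = 0.775, so c = a/β₁ = 185.08/0.775 = 238.81 mm.
From the linear strain diagram with ε_cu = 0.003: ε_t = 0.003 (d − c)/c = 0.003 × (860 − 238.81)/238.81 = 0.00780.
Since ε_t ≥ 0.005, the section is tension-controlled.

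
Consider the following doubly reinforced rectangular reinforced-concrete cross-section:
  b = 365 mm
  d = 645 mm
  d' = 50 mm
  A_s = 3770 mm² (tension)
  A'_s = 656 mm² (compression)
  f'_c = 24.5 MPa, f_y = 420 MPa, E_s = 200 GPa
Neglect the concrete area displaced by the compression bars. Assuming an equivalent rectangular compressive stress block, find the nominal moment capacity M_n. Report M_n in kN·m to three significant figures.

Assume both tension and compression steel yield.
Net tension couple steel: A_s − A'_s = 3114 mm².
a = (A_s − A'_s) f_y / (0.85 f'_c b) = 1307880/(0.85 × 24.5 × 365) = 172.06 mm.
c = a/β₁ = 172.06/0.85 = 202.42 mm; ε'_s = 0.003(c − d')/c = 0.0023 ≥ f_y/E_s = 0.0021, so compression steel does yield.
M_n = (A_s − A'_s) f_y (d − a/2) + A'_s f_y (d − d') = [1307880 × (645 − 86.03) + 275520 × (645 − 50)] × 10⁻⁶ = 731.07 + 163.93 = 895.00 kN·m.

M_n ≈ 895 kN·m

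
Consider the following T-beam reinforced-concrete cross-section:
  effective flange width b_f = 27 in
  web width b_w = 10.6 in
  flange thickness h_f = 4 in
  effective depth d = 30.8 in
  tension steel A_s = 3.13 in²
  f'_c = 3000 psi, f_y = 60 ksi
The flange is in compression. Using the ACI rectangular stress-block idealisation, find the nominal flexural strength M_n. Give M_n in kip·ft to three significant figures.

Tension: T = A_s f_y = 3.13 × 60 = 187.8 kips.
Try a within the flange: a = T/(0.85 f'_c b_f) = 187.8/(0.85 × 3 × 27) = 2.728 in.
Since a = 2.728 ≤ h_f = 4 in, the stress block lies entirely in the flange; analyse as a rectangular beam of width b_f.
M_n = T(d − a/2) = 187.8 × (30.8 − 1.364) = 5528.1 kip·in.
M_n = 5528.1/12 = 460.68 kip·ft.

M_n ≈ 461 kip·ft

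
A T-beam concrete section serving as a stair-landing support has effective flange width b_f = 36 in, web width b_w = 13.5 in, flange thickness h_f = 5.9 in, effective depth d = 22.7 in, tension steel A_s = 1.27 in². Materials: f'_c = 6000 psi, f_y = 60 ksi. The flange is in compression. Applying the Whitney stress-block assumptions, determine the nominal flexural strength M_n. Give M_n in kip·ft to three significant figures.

Tension: T = A_s f_y = 1.27 × 60 = 76.2 kips.
Try a within the flange: a = T/(0.85 f'_c b_f) = 76.2/(0.85 × 6 × 36) = 0.415 in.
Since a = 0.415 ≤ h_f = 5.9 in, the stress block lies entirely in the flange; analyse as a rectangular beam of width b_f.
M_n = T(d − a/2) = 76.2 × (22.7 − 0.2075) = 1713.9 kip·in.
M_n = 1713.9/12 = 142.83 kip·ft.

M_n ≈ 143 kip·ft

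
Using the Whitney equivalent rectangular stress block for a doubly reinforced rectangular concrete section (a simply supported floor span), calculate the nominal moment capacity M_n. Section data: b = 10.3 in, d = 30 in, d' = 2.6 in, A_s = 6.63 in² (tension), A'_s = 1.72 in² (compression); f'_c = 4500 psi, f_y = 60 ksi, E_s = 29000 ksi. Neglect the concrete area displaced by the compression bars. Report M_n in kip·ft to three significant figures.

Assume both steels yield.
a = (A_s − A'_s) f_y/(0.85 f'_c b) = (6.63 − 1.72) × 60/(0.85 × 4.5 × 10.3) = 7.478 in.
c = a/β₁ = 7.478/0.825 = 9.064 in; ε'_s = 0.003(c − d')/c = 0.0021 ≥ ε_y = 0.0021, so the compression steel yields.
M_n = (A_s − A'_s) f_y (d − a/2) + A'_s f_y (d − d') = 294.6 × (30 − 3.739) + 103.2 × (30 − 2.6) = 7736.5 + 2827.7 = 10564.2 kip·in = 10564.2/12 = 880.35 kip·ft.

M_n ≈ 880 kip·ft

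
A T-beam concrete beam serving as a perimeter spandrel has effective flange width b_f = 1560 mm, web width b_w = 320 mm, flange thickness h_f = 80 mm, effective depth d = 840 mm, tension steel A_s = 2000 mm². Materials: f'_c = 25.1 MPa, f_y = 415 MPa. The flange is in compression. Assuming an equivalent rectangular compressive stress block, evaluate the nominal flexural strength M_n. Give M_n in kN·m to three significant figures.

Tension: T = A_s f_y = 2000 × 415 = 830000 N.
Try a within the flange: a = T/(0.85 f'_c b_f) = 830000/(0.85 × 25.1 × 1560) = 24.94 mm.
Since a = 24.94 ≤ h_f = 80 mm, the stress block lies entirely in the flange; analyse as a rectangular beam of width b_f.
M_n = T(d − a/2) = 830000 × (840 − 12.47) = 686.85 × 10⁶ N·mm.
M_n = 686.85 kN·m.

M_n ≈ 687 kN·m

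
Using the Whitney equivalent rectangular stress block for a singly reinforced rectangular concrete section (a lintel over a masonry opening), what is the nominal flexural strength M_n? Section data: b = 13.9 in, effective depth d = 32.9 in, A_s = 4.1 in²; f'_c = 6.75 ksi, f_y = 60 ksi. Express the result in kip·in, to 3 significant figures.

M_n ≈ 7710 kip·in

T = A_s f_y = 4.1 × 60 = 246 kips.
a = T/(0.85 f'_c b) = 246/(0.85 × 6.75 × 13.9) = 3.085 in.
M_n = T(d − a/2) = 246 × (32.9 − 1.5425) = 7713.9 kip·in.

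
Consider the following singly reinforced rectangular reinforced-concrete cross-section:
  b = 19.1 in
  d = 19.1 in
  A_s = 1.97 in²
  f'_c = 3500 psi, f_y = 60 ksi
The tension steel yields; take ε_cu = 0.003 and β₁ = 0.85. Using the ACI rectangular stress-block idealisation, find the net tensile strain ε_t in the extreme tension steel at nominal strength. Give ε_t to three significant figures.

ε_t ≈ 0.0204

a = A_s f_y/(0.85 f'_c b) = 2.080 in.
β₁ = 0.85, so c = a/β₁ = 2.080/0.85 = 2.447 in.
From the linear strain diagram with ε_cu = 0.003: ε_t = 0.003 (d − c)/c = 0.003 × (19.1 − 2.447)/2.447 = 0.0204.
Since ε_t ≥ 0.005, the section is tension-controlled.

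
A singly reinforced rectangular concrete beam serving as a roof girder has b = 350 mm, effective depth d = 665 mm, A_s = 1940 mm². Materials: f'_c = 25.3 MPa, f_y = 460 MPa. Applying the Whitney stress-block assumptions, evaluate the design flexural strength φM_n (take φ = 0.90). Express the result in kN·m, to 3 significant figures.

T = A_s f_y = 1940 × 460 = 892400 N = 892.4 kN.
From C = T: a = T/(0.85 f'_c b) = 892400/(0.85 × 25.3 × 350) = 118.56 mm.
M_n = T(d − a/2) = 892.4 kN × (665 − 59.28) mm = 540.54 kN·m.
φM_n = 0.90 × 540.54 = 486.49 kN·m.

φM_n ≈ 486 kN·m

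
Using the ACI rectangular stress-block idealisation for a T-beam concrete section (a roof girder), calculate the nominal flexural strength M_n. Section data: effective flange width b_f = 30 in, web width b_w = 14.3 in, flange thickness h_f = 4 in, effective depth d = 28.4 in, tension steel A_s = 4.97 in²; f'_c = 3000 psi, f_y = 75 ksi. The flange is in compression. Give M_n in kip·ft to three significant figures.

M_n ≈ 804 kip·ft

Tension: T = A_s f_y = 4.97 × 75 = 372.75 kips.
Try a within the flange: a = T/(0.85 f'_c b_f) = 372.75/(0.85 × 3 × 30) = 4.873 in.
a = 4.873 > h_f = 4 in: the block extends into the web. Split into flange-overhang and web parts.
C_f = 0.85 f'_c (b_f − b_w) h_f = 0.85 × 3 × (30 − 14.3) × 4 = 160.1 kips.
Remaining web compression depth: a_w = (T − C_f)/(0.85 f'_c b_w) = (372.75 − 160.1)/(0.85 × 3 × 14.3) = 5.832 in.
M_n = C_f(d − h_f/2) + (T − C_f)(d − a_w/2) = 160.1 × (28.4 − 2) + 212.65 × (28.4 − 2.916) = 4226.6 + 5419.2 = 9645.8 kip·in.
M_n = 9645.8/12 = 803.82 kip·ft.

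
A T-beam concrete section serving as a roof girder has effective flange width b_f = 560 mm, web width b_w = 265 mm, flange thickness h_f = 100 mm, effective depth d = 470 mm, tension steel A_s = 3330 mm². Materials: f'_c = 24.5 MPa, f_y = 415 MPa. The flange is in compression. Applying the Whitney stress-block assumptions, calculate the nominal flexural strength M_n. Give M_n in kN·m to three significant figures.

Tension: T = A_s f_y = 3330 × 415 = 1381950 N.
Try a within the flange: a = T/(0.85 f'_c b_f) = 1381950/(0.85 × 24.5 × 560) = 118.50 mm.
a = 118.50 > h_f = 100 mm: the block extends into the web. Split into flange-overhang and web parts.
C_f = 0.85 f'_c (b_f − b_w) h_f = 0.85 × 24.5 × (560 − 265) × 100 = 614338 N.
Remaining web compression depth: a_w = (T − C_f)/(0.85 f'_c b_w) = (1381950 − 614338)/(0.85 × 24.5 × 265) = 139.09 mm.
M_n = C_f(d − h_f/2) + (T − C_f)(d − a_w/2) = 614338 × (470 − 50) + 767612 × (470 − 69.545) = 258.02 + 307.39 = 565.41 × 10⁶ N·mm.
M_n = 565.41 kN·m.

M_n ≈ 565 kN·m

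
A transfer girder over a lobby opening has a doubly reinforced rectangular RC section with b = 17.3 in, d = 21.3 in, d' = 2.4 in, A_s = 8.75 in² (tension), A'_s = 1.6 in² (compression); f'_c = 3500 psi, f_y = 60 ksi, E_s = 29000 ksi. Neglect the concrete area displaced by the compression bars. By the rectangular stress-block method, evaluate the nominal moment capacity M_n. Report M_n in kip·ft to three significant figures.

Assume both steels yield.
a = (A_s − A'_s) f_y/(0.85 f'_c b) = (8.75 − 1.6) × 60/(0.85 × 3.5 × 17.3) = 8.335 in.
c = a/β₁ = 8.335/0.85 = 9.806 in; ε'_s = 0.003(c − d')/c = 0.0023 ≥ ε_y = 0.0021, so the compression steel yields.
M_n = (A_s − A'_s) f_y (d − a/2) + A'_s f_y (d − d') = 429 × (21.3 − 4.1675) + 96 × (21.3 − 2.4) = 7349.8 + 1814.4 = 9164.2 kip·in = 9164.2/12 = 763.68 kip·ft.

M_n ≈ 764 kip·ft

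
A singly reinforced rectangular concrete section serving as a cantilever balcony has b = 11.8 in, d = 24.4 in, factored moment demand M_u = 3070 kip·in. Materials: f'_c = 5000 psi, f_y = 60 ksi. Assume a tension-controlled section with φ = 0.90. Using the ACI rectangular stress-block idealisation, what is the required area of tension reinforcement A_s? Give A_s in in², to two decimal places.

A_s ≈ 2.48 in²

M_n = M_u/φ = 3070/0.90 = 3411.11 kip·in.
From M_n = 0.85 f'_c a b (d − a/2):
a = d − √(d² − 2M_n/(0.85 f'_c b)) = 24.4 − √(24.4² − 2 × 3411.11/(0.85 × 5 × 11.8)) = 2.968 in.
A_s = 0.85 f'_c a b / f_y = 0.85 × 5 × 2.968 × 11.8 / 60 = 2.481 in².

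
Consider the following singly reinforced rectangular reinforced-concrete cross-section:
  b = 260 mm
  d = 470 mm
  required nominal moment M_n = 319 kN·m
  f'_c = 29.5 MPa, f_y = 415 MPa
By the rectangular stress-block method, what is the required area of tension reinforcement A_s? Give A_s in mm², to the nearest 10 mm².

With M_n = 0.85 f'_c a b (d − a/2), solve the quadratic for a:
a = d − √(d² − 2M_n/(0.85 f'_c b)) = 470 − √(470² − 2 × 319×10⁶/(0.85 × 29.5 × 260)) = 119.23 mm.
A_s = 0.85 f'_c a b / f_y = 0.85 × 29.5 × 119.23 × 260 / 415 = 1873.1 mm².

A_s ≈ 1870 mm²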